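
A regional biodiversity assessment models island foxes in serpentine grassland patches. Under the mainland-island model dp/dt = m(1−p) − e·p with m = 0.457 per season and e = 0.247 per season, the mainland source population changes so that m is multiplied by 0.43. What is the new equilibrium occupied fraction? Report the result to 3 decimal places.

Before: p* = 0.457/(0.457+0.247) = 0.6491.
After: m = 0.19651, e = 0.247; p* = 0.19651/0.4435 = 0.4431.

0.443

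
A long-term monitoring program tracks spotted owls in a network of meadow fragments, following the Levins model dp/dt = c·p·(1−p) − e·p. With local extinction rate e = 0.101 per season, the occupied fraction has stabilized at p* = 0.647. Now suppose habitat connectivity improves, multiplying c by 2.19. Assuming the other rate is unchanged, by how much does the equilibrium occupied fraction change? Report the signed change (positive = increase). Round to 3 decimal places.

Balance c(1−p*) = e gives c = e/(1 − 0.64700) = 0.101/0.35300 = 0.28612.
New p* = 1 − e/c = 1 − 0.10100/0.62660 = 0.83881.
Δp* = 0.83881 − 0.64700 = +0.19181.

0.192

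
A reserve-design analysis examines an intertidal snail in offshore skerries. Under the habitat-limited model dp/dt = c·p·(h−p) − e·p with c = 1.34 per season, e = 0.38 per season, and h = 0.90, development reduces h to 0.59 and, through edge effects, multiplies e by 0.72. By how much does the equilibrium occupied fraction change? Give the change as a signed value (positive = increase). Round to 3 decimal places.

Before: p* = h − e/c = 0.90 − 0.38/1.34 = 0.90 − 0.2836 = 0.6164.
After: c = 1.34, e = 0.2736, h = 0.59; p* = 0.59 − 0.2736/1.34 = 0.3858.
Δp* = 0.3858 − 0.6164 = -0.2306.

-0.231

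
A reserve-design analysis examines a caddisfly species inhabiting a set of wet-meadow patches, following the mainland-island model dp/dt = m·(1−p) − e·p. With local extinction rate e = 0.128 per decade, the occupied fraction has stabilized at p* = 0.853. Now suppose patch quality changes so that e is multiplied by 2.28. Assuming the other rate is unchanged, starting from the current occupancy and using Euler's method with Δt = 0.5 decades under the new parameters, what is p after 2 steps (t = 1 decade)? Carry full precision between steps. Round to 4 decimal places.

0.7494

Balance m(1−p*) = e·p* gives m = e·p*/(1−p*) = 0.128×0.85300/0.14700 = 0.74275.
Starting from p₀ = 0.85300; update p ← p + (dp/dt)·Δt with the new parameters.
  1  |  dp/dt·Δt = -0.069878  |  p_1 = 0.783122
  2  |  dp/dt·Δt = -0.033730  |  p_2 = 0.749392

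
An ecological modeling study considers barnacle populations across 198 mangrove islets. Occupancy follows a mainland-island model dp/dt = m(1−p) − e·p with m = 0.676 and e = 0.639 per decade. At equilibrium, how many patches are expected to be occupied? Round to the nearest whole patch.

p* = m/(m+e) = 0.676/1.3150 = 0.5141.
Expected occupied patches = N × p* = 198 × 0.5141 = 101.79 ≈ 102.

102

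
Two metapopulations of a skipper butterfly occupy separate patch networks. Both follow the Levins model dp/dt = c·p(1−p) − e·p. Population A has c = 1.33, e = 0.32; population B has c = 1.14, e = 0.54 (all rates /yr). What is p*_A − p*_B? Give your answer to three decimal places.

A: p*_A = 1 − 0.32/1.33 = 0.7594.
B: p*_B = 1 − 0.54/1.14 = 0.5263.
p*_A − p*_B = 0.7594 − 0.5263 = 0.2331.

0.233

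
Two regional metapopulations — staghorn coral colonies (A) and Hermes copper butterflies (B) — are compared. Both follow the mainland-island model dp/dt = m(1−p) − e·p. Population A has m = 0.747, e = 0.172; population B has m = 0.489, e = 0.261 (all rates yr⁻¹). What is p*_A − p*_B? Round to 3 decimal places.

0.161

A: p*_A = m/(m+e) = 0.747/0.9190 = 0.8128.
B: p*_B = 0.489/0.7500 = 0.6520.
p*_A − p*_B = 0.8128 − 0.6520 = 0.1608.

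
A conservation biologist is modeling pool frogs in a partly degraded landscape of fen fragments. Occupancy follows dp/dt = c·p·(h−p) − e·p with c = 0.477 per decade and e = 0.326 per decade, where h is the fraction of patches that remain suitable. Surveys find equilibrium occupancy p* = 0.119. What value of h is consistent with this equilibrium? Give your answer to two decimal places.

0.80

At equilibrium c(h−p*) = e, so h = p* + e/c.
h = 0.119 + 0.326/0.477 = 0.119 + 0.6834 = 0.8024.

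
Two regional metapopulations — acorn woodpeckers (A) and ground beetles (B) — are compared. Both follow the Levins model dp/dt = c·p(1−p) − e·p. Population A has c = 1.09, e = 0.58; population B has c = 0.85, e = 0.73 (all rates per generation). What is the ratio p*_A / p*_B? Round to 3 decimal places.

3.314

A: p*_A = 1 − 0.58/1.09 = 0.4679.
B: p*_B = 1 − 0.73/0.85 = 0.1412.
p*_A / p*_B = 0.4679/0.1412 = 3.3142.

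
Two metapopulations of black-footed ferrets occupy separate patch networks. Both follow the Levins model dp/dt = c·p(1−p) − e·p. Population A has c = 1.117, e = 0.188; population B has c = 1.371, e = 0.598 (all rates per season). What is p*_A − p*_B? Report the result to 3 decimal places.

0.268

A: p*_A = 1 − 0.188/1.117 = 0.8317.
B: p*_B = 1 − 0.598/1.371 = 0.5638.
p*_A − p*_B = 0.8317 − 0.5638 = 0.2679.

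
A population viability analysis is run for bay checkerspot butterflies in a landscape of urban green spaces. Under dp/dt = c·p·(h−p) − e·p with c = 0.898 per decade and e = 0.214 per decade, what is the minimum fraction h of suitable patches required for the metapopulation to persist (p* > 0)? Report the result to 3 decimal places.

p* = h − e/c is positive only when h > e/c.
h_min = e/c = 0.214/0.898 = 0.2383.

0.238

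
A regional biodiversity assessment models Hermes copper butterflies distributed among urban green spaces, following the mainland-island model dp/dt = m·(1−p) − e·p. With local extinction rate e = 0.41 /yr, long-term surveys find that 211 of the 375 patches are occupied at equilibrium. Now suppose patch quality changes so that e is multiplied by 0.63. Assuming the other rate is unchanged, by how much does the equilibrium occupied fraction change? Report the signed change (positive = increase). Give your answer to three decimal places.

Observed p* = 211/375 = 0.56267.
Balance m(1−p*) = e·p* gives m = e·p*/(1−p*) = 0.41×0.56267/0.43733 = 0.52751.
New p* = m/(m+e) = 0.52751/(0.52751+0.25830) = 0.67129.
Δp* = 0.67129 − 0.56267 = +0.10862.

0.109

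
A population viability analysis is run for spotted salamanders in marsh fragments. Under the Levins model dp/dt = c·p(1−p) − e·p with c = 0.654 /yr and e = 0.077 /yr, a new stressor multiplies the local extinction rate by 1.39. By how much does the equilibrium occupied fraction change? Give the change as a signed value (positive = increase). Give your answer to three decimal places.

-0.046

Before: p* = 1 − 0.077/0.654 = 0.8823.
After the change, c = 0.654, e = 0.10703, so p* = 1 − 0.10703/0.654 = 0.8363.
Δp* = 0.8363 − 0.8823 = -0.0459.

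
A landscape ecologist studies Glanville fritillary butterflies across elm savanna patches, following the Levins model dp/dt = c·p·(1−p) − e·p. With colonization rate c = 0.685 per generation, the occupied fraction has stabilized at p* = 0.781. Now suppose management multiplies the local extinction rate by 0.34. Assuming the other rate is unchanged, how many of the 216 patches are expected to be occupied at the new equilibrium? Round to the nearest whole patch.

200

Balance c(1−p*) = e gives e = 0.685×(1 − 0.78100) = 0.15001.
New p* = 1 − e/c = 1 − 0.05100/0.68500 = 0.92555.
Expected occupied = 216 × 0.92555 = 199.92 ≈ 200.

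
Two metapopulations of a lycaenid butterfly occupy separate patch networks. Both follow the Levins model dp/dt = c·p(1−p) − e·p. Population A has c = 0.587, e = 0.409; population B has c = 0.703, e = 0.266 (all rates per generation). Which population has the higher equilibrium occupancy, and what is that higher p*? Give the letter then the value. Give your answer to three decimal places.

B, 0.622

A: p*_A = 1 − 0.409/0.587 = 0.3032.
B: p*_B = 1 − 0.266/0.703 = 0.6216.
B is higher at 0.6216.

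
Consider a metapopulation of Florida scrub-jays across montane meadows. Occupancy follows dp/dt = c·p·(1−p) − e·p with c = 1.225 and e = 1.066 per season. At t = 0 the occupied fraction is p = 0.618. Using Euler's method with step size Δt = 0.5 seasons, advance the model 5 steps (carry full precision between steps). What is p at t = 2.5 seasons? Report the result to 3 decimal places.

0.248

Update rule: p ← p + [c·p·(1−p) − e·p]·Δt with Δt = 0.5.
  1  |  dp/dt·Δt = -0.184797  |  p_1 = 0.433203
  2  |  dp/dt·Δt = -0.080505  |  p_2 = 0.352698
  3  |  dp/dt·Δt = -0.048153  |  p_3 = 0.304545
  4  |  dp/dt·Δt = -0.032597  |  p_4 = 0.271948
  5  |  dp/dt·Δt = -0.023678  |  p_5 = 0.248270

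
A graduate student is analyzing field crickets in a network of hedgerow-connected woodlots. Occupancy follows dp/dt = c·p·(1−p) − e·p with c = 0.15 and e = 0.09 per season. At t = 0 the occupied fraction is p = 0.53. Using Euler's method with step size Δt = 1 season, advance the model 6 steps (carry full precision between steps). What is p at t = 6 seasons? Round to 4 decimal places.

Update rule: p ← p + [c·p·(1−p) − e·p]·Δt with Δt = 1.
p: 0.53000 → 0.51967  (Δp = -0.01034)
p: 0.51967 → 0.51034  (Δp = -0.00933)
p: 0.51034 → 0.50189  (Δp = -0.00845)
p: 0.50189 → 0.49422  (Δp = -0.00767)
p: 0.49422 → 0.48724  (Δp = -0.00698)
p: 0.48724 → 0.48086  (Δp = -0.00638)

0.4809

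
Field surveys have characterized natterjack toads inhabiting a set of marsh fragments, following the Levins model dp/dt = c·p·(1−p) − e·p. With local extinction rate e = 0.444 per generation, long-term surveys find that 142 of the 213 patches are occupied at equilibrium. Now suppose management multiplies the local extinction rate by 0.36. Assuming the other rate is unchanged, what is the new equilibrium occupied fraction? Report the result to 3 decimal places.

Observed p* = 142/213 = 0.66667.
Balance c(1−p*) = e gives c = e/(1 − 0.66667) = 0.444/0.33333 = 1.33201.
New p* = 1 − e/c = 1 − 0.15984/1.33201 = 0.88000.

0.880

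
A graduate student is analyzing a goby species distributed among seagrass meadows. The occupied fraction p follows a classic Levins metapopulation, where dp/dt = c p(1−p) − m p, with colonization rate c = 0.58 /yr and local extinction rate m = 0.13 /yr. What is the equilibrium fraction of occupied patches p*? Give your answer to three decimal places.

At equilibrium, colonization balances extinction: c·p*·(1−p*) = m·p*.
So p* = 1 − m/c = 1 − 0.13/0.58 = 1 − 0.2241 = 0.7759.

0.776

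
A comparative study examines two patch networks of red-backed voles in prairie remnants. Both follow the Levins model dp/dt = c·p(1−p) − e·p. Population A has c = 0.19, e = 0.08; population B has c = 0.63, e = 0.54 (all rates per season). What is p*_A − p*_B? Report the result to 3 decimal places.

A: p*_A = 1 − 0.08/0.19 = 0.5789.
B: p*_B = 1 − 0.54/0.63 = 0.1429.
p*_A − p*_B = 0.5789 − 0.1429 = 0.4361.

0.436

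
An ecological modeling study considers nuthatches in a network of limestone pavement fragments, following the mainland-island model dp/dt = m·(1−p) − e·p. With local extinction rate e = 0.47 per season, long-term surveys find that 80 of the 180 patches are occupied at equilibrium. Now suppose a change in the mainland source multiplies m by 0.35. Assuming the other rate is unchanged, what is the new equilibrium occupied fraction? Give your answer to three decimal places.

Observed p* = 80/180 = 0.44444.
Balance m(1−p*) = e·p* gives m = e·p*/(1−p*) = 0.47×0.44444/0.55556 = 0.37599.
New p* = m/(m+e) = 0.13160/(0.13160+0.47000) = 0.21875.

0.219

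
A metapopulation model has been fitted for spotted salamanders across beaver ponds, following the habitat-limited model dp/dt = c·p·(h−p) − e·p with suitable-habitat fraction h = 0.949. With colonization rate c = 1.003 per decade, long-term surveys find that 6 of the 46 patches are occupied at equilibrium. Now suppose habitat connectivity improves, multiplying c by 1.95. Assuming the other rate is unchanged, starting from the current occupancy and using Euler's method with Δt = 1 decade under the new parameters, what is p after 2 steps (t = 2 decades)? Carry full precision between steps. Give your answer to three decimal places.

0.367

Observed p* = 6/46 = 0.13043.
Balance c(h−p*) = e gives e = 1.003×(0.949 − 0.13043) = 0.82102.
Starting from p₀ = 0.13043; update p ← p + (dp/dt)·Δt with the new parameters.
p: 0.13043 → 0.23217  (Δp = +0.10174)
p: 0.23217 → 0.36706  (Δp = +0.13489)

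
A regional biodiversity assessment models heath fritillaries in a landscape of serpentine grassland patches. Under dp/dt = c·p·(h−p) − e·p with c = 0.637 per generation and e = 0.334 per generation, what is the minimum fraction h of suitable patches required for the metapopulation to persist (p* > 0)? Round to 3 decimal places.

0.524

p* = h − e/c is positive only when h > e/c.
h_min = e/c = 0.334/0.637 = 0.5243.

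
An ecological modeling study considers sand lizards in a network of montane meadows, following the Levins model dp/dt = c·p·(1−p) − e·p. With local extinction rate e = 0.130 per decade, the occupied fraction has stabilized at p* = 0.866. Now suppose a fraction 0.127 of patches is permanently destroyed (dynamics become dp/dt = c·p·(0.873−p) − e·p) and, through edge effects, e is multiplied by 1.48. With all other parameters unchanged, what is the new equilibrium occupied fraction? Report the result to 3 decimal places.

0.675

Balance c(1−p*) = e gives c = e/(1 − 0.86600) = 0.130/0.13400 = 0.97015.
New p* = 0.873 − e/c = 0.873 − 0.19240/0.97015 = 0.67468.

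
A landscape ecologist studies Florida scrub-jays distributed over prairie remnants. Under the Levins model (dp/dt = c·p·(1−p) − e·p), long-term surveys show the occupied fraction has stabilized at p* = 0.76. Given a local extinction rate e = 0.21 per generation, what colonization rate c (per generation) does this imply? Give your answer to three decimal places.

At equilibrium c(1−p*) = e, so c = e/(1−p*).
c = 0.21/(1 − 0.76) = 0.21/0.2400 = 0.8750.

0.875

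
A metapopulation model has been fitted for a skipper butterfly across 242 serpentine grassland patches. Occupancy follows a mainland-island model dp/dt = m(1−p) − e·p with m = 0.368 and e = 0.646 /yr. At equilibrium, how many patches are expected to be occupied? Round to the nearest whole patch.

88

p* = m/(m+e) = 0.368/1.0140 = 0.3629.
Expected occupied patches = N × p* = 242 × 0.3629 = 87.83 ≈ 88.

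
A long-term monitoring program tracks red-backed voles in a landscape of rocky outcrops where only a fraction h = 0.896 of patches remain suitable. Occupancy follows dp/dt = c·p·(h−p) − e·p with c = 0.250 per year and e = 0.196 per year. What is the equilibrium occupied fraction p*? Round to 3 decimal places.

Setting dp/dt = 0 and dividing by p* gives c·(h−p*) = e.
So p* = h − e/c = 0.896 − 0.196/0.250 = 0.896 − 0.7840 = 0.1120.

0.112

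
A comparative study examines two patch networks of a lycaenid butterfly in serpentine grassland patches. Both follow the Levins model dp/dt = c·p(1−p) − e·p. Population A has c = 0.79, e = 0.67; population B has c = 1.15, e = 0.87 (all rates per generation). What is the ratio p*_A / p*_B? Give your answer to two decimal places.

A: p*_A = 1 − 0.67/0.79 = 0.1519.
B: p*_B = 1 − 0.87/1.15 = 0.2435.
p*_A / p*_B = 0.1519/0.2435 = 0.6239.

0.62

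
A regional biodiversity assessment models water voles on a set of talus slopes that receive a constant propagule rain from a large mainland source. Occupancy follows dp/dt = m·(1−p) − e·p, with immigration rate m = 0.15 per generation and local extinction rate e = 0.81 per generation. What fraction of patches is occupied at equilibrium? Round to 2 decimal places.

0.16

At equilibrium the propagule rain into empty patches balances local extinction: m(1−p*) = e·p*.
p* = m/(m+e) = 0.15/(0.15+0.81) = 0.15/0.9600 = 0.1562.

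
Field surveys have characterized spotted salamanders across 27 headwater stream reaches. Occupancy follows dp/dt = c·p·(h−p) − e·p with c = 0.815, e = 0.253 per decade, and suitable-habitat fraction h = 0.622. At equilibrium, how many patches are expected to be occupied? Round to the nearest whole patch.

p* = h − e/c = 0.622 − 0.3104 = 0.3116.
Expected occupied patches = N × p* = 27 × 0.3116 = 8.41 ≈ 8.

8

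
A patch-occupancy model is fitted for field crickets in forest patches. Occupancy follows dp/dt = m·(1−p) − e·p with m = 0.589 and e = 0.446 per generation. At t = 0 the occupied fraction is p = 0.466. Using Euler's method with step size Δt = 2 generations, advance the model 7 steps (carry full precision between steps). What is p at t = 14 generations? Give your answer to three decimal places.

Update rule: p ← p + [m·(1−p) − e·p]·Δt with Δt = 2.
p: 0.46600 → 0.67938  (Δp = +0.21338)
p: 0.67938 → 0.45106  (Δp = -0.22832)
p: 0.45106 → 0.69536  (Δp = +0.24430)
p: 0.69536 → 0.43396  (Δp = -0.26140)
p: 0.43396 → 0.71366  (Δp = +0.27970)
p: 0.71366 → 0.41438  (Δp = -0.29928)
p: 0.41438 → 0.73461  (Δp = +0.32023)

0.735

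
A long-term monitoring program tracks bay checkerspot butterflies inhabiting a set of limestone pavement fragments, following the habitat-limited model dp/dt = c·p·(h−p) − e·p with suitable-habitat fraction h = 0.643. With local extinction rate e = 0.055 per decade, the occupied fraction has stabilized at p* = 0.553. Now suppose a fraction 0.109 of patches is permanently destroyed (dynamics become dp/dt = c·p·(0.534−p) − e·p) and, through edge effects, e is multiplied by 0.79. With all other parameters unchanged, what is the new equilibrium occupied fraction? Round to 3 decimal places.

Balance c(h−p*) = e gives c = e/(0.643 − 0.55300) = 0.055/0.09000 = 0.61111.
New p* = 0.534 − e/c = 0.534 − 0.04345/0.61111 = 0.46290.

0.463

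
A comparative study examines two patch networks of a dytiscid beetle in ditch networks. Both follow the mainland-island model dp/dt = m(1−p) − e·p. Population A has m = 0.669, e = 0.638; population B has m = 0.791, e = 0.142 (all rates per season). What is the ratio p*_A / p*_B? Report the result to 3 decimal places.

A: p*_A = m/(m+e) = 0.669/1.3070 = 0.5119.
B: p*_B = 0.791/0.9330 = 0.8478.
p*_A / p*_B = 0.5119/0.8478 = 0.6037.

0.604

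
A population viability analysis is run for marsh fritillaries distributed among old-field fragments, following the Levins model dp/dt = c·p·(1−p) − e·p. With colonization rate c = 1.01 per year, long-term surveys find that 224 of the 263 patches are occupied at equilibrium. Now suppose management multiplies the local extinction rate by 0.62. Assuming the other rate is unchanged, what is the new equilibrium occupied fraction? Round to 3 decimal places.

0.908

Observed p* = 224/263 = 0.85171.
Balance c(1−p*) = e gives e = 1.01×(1 − 0.85171) = 0.14977.
New p* = 1 − e/c = 1 − 0.09286/1.01000 = 0.90806.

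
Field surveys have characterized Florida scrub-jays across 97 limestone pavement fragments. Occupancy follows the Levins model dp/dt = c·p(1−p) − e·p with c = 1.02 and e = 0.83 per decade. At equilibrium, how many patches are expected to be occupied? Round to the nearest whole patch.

p* = 1 − e/c = 1 − 0.83/1.02 = 0.1863.
Expected occupied patches = N × p* = 97 × 0.1863 = 18.07 ≈ 18.

18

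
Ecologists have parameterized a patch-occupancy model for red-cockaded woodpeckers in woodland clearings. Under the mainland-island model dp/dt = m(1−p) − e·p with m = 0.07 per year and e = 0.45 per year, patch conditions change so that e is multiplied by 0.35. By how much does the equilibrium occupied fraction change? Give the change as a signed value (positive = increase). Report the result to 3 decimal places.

Before: p* = 0.07/(0.07+0.45) = 0.1346.
After: m = 0.07, e = 0.1575; p* = 0.07/0.2275 = 0.3077.
Δp* = 0.3077 − 0.1346 = +0.1731.

0.173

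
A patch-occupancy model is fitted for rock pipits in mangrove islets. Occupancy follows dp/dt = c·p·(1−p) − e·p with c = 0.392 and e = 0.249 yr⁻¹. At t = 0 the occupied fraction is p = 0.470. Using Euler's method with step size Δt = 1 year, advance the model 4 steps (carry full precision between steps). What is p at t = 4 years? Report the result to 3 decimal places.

Update rule: p ← p + [c·p·(1−p) − e·p]·Δt with Δt = 1.
p: 0.47000 → 0.45062  (Δp = -0.01938)
p: 0.45062 → 0.43546  (Δp = -0.01516)
p: 0.43546 → 0.42340  (Δp = -0.01206)
p: 0.42340 → 0.41367  (Δp = -0.00973)

0.414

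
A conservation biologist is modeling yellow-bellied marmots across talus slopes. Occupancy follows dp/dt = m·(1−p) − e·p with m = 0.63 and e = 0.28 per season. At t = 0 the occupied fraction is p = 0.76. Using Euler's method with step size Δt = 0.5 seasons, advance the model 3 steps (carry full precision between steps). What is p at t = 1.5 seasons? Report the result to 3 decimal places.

Update rule: p ← p + [m·(1−p) − e·p]·Δt with Δt = 0.5.
  1  |  dp/dt·Δt = -0.030800  |  p_1 = 0.729200
  2  |  dp/dt·Δt = -0.016786  |  p_2 = 0.712414
  3  |  dp/dt·Δt = -0.009148  |  p_3 = 0.703266

0.703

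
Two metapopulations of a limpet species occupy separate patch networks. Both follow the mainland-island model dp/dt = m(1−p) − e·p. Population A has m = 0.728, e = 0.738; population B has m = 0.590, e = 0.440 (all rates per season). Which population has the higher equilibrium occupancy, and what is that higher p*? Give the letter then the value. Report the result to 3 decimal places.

A: p*_A = m/(m+e) = 0.728/1.4660 = 0.4966.
B: p*_B = 0.590/1.0300 = 0.5728.
B is higher at 0.5728.

B, 0.573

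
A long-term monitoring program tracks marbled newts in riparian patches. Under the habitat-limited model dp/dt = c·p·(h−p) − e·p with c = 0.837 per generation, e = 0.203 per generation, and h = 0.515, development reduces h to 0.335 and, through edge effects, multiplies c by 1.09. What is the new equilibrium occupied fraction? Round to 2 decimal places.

Before: p* = h − e/c = 0.515 − 0.203/0.837 = 0.515 − 0.2425 = 0.2725.
After: c = 0.91233, e = 0.203, h = 0.335; p* = 0.335 − 0.203/0.91233 = 0.1125.

0.11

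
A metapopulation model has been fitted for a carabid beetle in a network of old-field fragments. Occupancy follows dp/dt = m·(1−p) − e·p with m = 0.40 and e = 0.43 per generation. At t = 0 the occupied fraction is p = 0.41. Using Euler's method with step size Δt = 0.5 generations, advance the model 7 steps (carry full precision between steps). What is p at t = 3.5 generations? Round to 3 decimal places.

0.480

Update rule: p ← p + [m·(1−p) − e·p]·Δt with Δt = 0.5.
p: 0.41000 → 0.43985  (Δp = +0.02985)
p: 0.43985 → 0.45731  (Δp = +0.01746)
p: 0.45731 → 0.46753  (Δp = +0.01022)
p: 0.46753 → 0.47350  (Δp = +0.00598)
p: 0.47350 → 0.47700  (Δp = +0.00350)
p: 0.47700 → 0.47904  (Δp = +0.00205)
p: 0.47904 → 0.48024  (Δp = +0.00120)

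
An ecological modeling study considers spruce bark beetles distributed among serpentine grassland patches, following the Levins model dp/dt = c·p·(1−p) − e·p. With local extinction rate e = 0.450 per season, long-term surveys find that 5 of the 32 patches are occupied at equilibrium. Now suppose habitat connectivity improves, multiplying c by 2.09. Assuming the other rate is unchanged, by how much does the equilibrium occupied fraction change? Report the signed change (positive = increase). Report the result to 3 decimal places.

Observed p* = 5/32 = 0.15625.
Balance c(1−p*) = e gives c = e/(1 − 0.15625) = 0.450/0.84375 = 0.53333.
New p* = 1 − e/c = 1 − 0.45000/1.11466 = 0.59629.
Δp* = 0.59629 − 0.15625 = +0.44004.

0.440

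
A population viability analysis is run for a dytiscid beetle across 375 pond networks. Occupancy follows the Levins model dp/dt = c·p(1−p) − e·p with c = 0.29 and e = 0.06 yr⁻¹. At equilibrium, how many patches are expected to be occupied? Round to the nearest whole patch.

297

p* = 1 − e/c = 1 − 0.06/0.29 = 0.7931.
Expected occupied patches = N × p* = 375 × 0.7931 = 297.41 ≈ 297.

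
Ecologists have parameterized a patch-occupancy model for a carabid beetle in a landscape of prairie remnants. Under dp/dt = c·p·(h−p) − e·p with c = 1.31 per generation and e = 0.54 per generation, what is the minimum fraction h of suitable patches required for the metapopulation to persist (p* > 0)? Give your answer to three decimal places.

p* = h − e/c is positive only when h > e/c.
h_min = e/c = 0.54/1.31 = 0.4122.

0.412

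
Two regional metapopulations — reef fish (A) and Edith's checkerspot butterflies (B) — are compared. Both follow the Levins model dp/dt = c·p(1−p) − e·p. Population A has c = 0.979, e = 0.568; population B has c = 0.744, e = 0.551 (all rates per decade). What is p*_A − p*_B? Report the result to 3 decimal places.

0.160

A: p*_A = 1 − 0.568/0.979 = 0.4198.
B: p*_B = 1 − 0.551/0.744 = 0.2594.
p*_A − p*_B = 0.4198 − 0.2594 = 0.1604.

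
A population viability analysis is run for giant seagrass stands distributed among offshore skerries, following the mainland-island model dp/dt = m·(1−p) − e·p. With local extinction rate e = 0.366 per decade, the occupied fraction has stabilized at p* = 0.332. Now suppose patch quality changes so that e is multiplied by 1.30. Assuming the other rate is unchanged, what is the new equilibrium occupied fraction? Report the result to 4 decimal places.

Balance m(1−p*) = e·p* gives m = e·p*/(1−p*) = 0.366×0.33200/0.66800 = 0.18190.
New p* = m/(m+e) = 0.18190/(0.18190+0.47580) = 0.27657.

0.2766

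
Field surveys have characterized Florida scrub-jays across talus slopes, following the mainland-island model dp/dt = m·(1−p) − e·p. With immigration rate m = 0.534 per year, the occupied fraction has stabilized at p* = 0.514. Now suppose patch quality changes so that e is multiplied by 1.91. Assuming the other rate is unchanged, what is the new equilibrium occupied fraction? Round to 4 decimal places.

Balance m(1−p*) = e·p* gives e = m(1−p*)/p* = 0.534×0.48600/0.51400 = 0.50491.
New p* = m/(m+e) = 0.53400/(0.53400+0.96438) = 0.35638.

0.3564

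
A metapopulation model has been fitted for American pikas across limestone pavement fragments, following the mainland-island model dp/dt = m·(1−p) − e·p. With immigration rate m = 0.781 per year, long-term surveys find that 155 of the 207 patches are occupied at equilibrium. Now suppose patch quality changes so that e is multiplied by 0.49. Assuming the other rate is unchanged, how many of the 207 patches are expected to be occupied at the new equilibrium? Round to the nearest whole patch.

178

Observed p* = 155/207 = 0.74879.
Balance m(1−p*) = e·p* gives e = m(1−p*)/p* = 0.781×0.25121/0.74879 = 0.26202.
New p* = m/(m+e) = 0.78100/(0.78100+0.12839) = 0.85882.
Expected occupied = 207 × 0.85882 = 177.78 ≈ 178.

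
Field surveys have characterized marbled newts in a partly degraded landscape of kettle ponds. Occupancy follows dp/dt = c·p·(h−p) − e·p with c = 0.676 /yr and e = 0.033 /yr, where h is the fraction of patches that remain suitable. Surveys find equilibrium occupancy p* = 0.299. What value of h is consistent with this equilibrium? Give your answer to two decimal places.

At equilibrium c(h−p*) = e, so h = p* + e/c.
h = 0.299 + 0.033/0.676 = 0.299 + 0.0488 = 0.3478.

0.35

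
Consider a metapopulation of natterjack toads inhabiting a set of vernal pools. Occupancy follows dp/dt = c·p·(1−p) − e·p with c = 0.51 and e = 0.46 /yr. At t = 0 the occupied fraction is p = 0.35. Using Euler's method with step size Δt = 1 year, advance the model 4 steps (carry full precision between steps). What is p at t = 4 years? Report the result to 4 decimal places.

Update rule: p ← p + [c·p·(1−p) − e·p]·Δt with Δt = 1.
t = 1: p = 0.35000 + (-0.04498) = 0.30502
t = 2: p = 0.30502 + (-0.03220) = 0.27283
t = 3: p = 0.27283 + (-0.02432) = 0.24851
t = 4: p = 0.24851 + (-0.01907) = 0.22944

0.2294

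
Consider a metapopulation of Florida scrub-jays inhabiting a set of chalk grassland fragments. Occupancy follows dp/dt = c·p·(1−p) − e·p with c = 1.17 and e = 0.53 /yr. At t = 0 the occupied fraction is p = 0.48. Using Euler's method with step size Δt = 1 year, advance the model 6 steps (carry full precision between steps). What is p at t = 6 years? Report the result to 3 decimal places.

0.547

Update rule: p ← p + [c·p·(1−p) − e·p]·Δt with Δt = 1.
t = 1: p = 0.48000 + (+0.03763) = 0.51763
t = 2: p = 0.51763 + (+0.01779) = 0.53542
t = 3: p = 0.53542 + (+0.00726) = 0.54268
t = 4: p = 0.54268 + (+0.00275) = 0.54543
t = 5: p = 0.54543 + (+0.00101) = 0.54644
t = 6: p = 0.54644 + (+0.00037) = 0.54680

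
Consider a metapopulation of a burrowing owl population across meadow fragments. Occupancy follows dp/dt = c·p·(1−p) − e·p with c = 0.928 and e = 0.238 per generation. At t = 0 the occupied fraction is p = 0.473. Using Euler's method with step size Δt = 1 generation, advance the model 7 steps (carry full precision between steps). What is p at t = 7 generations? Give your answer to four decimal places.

Update rule: p ← p + [c·p·(1−p) − e·p]·Δt with Δt = 1.
  1  |  dp/dt·Δt = +0.118749  |  p_1 = 0.591749
  2  |  dp/dt·Δt = +0.083352  |  p_2 = 0.675101
  3  |  dp/dt·Δt = +0.042873  |  p_3 = 0.717974
  4  |  dp/dt·Δt = +0.017030  |  p_4 = 0.735005
  5  |  dp/dt·Δt = +0.005818  |  p_5 = 0.740823
  6  |  dp/dt·Δt = +0.001864  |  p_6 = 0.742687
  7  |  dp/dt·Δt = +0.000584  |  p_7 = 0.743271

0.7433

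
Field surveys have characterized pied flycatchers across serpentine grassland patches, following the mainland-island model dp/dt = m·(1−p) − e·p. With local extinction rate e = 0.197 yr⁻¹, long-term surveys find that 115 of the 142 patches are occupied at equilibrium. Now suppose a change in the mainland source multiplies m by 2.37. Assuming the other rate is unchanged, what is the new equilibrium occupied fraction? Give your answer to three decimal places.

0.910

Observed p* = 115/142 = 0.80986.
Balance m(1−p*) = e·p* gives m = e·p*/(1−p*) = 0.197×0.80986/0.19014 = 0.83908.
New p* = m/(m+e) = 1.98862/(1.98862+0.19700) = 0.90987.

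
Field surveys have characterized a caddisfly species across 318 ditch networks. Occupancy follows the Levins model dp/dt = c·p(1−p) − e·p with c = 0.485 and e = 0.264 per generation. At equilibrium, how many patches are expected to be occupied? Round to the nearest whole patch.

145

p* = 1 − e/c = 1 − 0.264/0.485 = 0.4557.
Expected occupied patches = N × p* = 318 × 0.4557 = 144.90 ≈ 145.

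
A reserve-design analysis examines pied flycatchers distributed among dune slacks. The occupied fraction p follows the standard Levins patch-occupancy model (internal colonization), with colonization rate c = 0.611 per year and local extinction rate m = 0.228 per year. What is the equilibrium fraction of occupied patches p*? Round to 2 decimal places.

At equilibrium, colonization balances extinction: c·p*·(1−p*) = m·p*.
So p* = 1 − m/c = 1 − 0.228/0.611 = 1 − 0.3732 = 0.6268.

0.63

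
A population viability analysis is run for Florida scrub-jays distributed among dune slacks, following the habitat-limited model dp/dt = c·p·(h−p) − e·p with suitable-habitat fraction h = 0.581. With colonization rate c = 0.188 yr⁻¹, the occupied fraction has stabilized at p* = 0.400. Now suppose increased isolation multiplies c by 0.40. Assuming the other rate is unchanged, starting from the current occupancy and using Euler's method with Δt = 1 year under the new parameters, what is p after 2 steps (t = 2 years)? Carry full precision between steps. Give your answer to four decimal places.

Balance c(h−p*) = e gives e = 0.188×(0.581 − 0.40000) = 0.03403.
Starting from p₀ = 0.40000; update p ← p + (dp/dt)·Δt with the new parameters.
p: 0.40000 → 0.39183  (Δp = -0.00817)
p: 0.39183 → 0.38407  (Δp = -0.00776)

0.3841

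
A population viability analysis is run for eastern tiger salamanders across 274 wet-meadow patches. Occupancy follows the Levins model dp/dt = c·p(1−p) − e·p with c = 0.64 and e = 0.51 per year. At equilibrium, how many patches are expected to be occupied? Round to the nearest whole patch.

p* = 1 − e/c = 1 − 0.51/0.64 = 0.2031.
Expected occupied patches = N × p* = 274 × 0.2031 = 55.66 ≈ 56.

56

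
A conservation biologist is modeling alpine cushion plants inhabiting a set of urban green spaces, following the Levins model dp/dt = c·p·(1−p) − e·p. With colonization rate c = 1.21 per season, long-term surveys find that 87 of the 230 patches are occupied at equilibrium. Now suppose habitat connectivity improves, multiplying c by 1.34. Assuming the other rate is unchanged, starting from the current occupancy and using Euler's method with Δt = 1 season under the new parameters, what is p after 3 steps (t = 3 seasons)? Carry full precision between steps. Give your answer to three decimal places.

Observed p* = 87/230 = 0.37826.
Balance c(1−p*) = e gives e = 1.21×(1 − 0.37826) = 0.75230.
Starting from p₀ = 0.37826; update p ← p + (dp/dt)·Δt with the new parameters.
t = 1: p = 0.37826 + (+0.09675) = 0.47501
t = 2: p = 0.47501 + (+0.04698) = 0.52200
t = 3: p = 0.52200 + (+0.01187) = 0.53386

0.534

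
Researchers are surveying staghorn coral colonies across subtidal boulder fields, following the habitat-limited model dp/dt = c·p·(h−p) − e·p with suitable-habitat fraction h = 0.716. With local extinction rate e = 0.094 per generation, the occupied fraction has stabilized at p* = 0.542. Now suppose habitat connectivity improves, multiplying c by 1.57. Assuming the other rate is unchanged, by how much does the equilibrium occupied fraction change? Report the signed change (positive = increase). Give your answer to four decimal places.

0.0632

Balance c(h−p*) = e gives c = e/(0.716 − 0.54200) = 0.094/0.17400 = 0.54023.
New p* = 0.716 − e/c = 0.716 − 0.09400/0.84816 = 0.60517.
Δp* = 0.60517 − 0.54200 = +0.06317.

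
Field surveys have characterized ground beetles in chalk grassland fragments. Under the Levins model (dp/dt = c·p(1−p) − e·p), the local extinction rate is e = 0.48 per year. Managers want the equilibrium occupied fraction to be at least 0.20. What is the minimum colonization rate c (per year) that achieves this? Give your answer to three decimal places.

0.600

p* = 1 − e/c ≥ 0.20 requires e/c ≤ 0.8000, i.e. c ≥ e/0.8000.
c_min = 0.48/0.8000 = 0.6000.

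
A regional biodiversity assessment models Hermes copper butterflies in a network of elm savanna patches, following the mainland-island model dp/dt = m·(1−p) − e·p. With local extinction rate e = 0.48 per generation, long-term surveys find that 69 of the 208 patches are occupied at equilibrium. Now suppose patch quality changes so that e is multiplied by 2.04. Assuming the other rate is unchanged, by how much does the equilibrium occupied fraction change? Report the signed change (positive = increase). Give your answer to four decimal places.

-0.1360

Observed p* = 69/208 = 0.33173.
Balance m(1−p*) = e·p* gives m = e·p*/(1−p*) = 0.48×0.33173/0.66827 = 0.23827.
New p* = m/(m+e) = 0.23827/(0.23827+0.97920) = 0.19571.
Δp* = 0.19571 − 0.33173 = -0.13602.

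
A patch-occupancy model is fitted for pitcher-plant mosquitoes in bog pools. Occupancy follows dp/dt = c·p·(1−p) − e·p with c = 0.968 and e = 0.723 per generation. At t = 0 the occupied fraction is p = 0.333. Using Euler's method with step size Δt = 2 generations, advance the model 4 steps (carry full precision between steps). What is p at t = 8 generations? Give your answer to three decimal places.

0.256

Update rule: p ← p + [c·p·(1−p) − e·p]·Δt with Δt = 2.
t = 2: p = 0.33300 + (-0.05151) = 0.28149
t = 4: p = 0.28149 + (-0.01547) = 0.26602
t = 6: p = 0.26602 + (-0.00665) = 0.25936
t = 8: p = 0.25936 + (-0.00315) = 0.25622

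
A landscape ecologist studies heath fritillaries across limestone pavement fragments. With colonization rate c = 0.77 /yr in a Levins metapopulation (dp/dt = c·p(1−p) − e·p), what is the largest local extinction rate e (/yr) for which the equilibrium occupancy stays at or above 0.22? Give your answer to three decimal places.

0.601

1 − e/c ≥ 0.22 ⇒ e ≤ c(1 − 0.22) = 0.77 × 0.7800.
e_max = 0.6006.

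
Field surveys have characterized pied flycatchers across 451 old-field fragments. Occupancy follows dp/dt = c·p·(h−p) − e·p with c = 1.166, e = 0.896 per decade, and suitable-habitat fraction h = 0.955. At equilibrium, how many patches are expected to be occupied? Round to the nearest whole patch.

84

p* = h − e/c = 0.955 − 0.7684 = 0.1866.
Expected occupied patches = N × p* = 451 × 0.1866 = 84.14 ≈ 84.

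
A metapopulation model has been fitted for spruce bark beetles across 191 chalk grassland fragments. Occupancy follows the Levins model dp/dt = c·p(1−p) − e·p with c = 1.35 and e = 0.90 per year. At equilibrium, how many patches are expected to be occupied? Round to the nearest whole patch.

64

p* = 1 − e/c = 1 − 0.90/1.35 = 0.3333.
Expected occupied patches = N × p* = 191 × 0.3333 = 63.67 ≈ 64.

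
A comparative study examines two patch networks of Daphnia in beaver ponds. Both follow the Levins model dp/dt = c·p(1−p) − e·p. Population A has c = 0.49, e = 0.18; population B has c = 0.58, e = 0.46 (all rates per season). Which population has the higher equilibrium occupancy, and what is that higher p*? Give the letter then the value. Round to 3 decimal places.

A, 0.633

A: p*_A = 1 − 0.18/0.49 = 0.6327.
B: p*_B = 1 − 0.46/0.58 = 0.2069.
A is higher at 0.6327.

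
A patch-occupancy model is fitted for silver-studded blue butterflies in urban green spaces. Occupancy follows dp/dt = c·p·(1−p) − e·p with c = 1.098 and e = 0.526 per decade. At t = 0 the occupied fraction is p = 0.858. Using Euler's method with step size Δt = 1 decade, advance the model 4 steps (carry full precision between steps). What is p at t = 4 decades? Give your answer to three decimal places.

0.522

Update rule: p ← p + [c·p·(1−p) − e·p]·Δt with Δt = 1.
t = 1: p = 0.85800 + (-0.31753) = 0.54047
t = 2: p = 0.54047 + (-0.01158) = 0.52888
t = 3: p = 0.52888 + (-0.00461) = 0.52427
t = 4: p = 0.52427 + (-0.00192) = 0.52236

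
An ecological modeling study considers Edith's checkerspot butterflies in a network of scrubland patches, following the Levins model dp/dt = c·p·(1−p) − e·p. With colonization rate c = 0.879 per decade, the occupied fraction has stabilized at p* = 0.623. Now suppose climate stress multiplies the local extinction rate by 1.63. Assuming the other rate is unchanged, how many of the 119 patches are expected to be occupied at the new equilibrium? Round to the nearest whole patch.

Balance c(1−p*) = e gives e = 0.879×(1 − 0.62300) = 0.33138.
New p* = 1 − e/c = 1 − 0.54015/0.87900 = 0.38549.
Expected occupied = 119 × 0.38549 = 45.87 ≈ 46.

46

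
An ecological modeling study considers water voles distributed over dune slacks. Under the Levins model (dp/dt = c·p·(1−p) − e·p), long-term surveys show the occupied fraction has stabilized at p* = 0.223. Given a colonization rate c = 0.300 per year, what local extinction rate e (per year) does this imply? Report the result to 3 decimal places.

At equilibrium c(1−p*) = e.
e = 0.300 × (1 − 0.223) = 0.300 × 0.7770 = 0.2331.

0.233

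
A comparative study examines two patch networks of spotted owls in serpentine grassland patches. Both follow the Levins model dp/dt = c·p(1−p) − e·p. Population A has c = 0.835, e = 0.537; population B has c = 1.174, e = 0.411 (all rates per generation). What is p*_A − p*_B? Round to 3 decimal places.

A: p*_A = 1 − 0.537/0.835 = 0.3569.
B: p*_B = 1 − 0.411/1.174 = 0.6499.
p*_A − p*_B = 0.3569 − 0.6499 = -0.2930.

-0.293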